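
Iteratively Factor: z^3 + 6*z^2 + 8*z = (z)*(z^2 + 6*z + 8) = z*(z + 2)*(z + 4)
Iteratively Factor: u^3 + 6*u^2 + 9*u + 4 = (u + 1)*(u^2 + 5*u + 4) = (u + 1)*(u + 4)*(u + 1)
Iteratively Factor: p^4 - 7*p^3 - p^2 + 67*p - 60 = (p + 3)*(p^3 - 10*p^2 + 29*p - 20) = (p - 5)*(p + 3)*(p^2 - 5*p + 4) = (p - 5)*(p - 4)*(p + 3)*(p - 1)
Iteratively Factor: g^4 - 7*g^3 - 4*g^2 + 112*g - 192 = (g - 4)*(g^3 - 3*g^2 - 16*g + 48) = (g - 4)^2*(g^2 + g - 12) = (g - 4)^2*(g + 4)*(g - 3)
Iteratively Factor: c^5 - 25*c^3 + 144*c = (c - 3)*(c^4 + 3*c^3 - 16*c^2 - 48*c) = (c - 3)*(c + 3)*(c^3 - 16*c) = (c - 3)*(c + 3)*(c + 4)*(c^2 - 4*c) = (c - 4)*(c - 3)*(c + 3)*(c + 4)*(c)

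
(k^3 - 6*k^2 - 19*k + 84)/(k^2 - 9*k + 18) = (k^2 - 3*k - 28)/(k - 6)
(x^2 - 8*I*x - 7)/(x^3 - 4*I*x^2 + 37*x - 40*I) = (x - 7*I)/(x^2 - 3*I*x + 40)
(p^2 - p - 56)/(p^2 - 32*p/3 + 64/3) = 3*(p + 7)/(3*p - 8)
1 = 1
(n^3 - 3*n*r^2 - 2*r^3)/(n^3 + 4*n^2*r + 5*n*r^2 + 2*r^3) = (n - 2*r)/(n + 2*r)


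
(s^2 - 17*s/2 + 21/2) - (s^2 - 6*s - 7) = 35/2 - 5*s/2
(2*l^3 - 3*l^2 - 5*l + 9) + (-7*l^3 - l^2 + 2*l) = -5*l^3 - 4*l^2 - 3*l + 9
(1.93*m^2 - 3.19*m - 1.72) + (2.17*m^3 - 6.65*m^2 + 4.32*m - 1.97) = 2.17*m^3 - 4.72*m^2 + 1.13*m - 3.69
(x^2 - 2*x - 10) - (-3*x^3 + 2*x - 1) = 3*x^3 + x^2 - 4*x - 9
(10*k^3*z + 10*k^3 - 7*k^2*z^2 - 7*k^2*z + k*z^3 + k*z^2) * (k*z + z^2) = 10*k^4*z^2 + 10*k^4*z + 3*k^3*z^3 + 3*k^3*z^2 - 6*k^2*z^4 - 6*k^2*z^3 + k*z^5 + k*z^4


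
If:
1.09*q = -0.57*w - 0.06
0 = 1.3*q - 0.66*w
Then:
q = -0.03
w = -0.05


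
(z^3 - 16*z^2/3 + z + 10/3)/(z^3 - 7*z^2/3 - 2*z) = (z^2 - 6*z + 5)/(z*(z - 3))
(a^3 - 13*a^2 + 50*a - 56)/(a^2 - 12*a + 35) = (a^2 - 6*a + 8)/(a - 5)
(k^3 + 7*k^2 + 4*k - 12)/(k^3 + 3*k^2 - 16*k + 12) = (k + 2)/(k - 2)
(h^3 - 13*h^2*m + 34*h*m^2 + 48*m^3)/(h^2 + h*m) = h - 14*m + 48*m^2/h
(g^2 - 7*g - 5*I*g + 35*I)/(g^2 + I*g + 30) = (g - 7)/(g + 6*I)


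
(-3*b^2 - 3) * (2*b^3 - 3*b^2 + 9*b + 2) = -6*b^5 + 9*b^4 - 33*b^3 + 3*b^2 - 27*b - 6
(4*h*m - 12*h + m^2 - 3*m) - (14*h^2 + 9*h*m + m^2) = -14*h^2 - 5*h*m - 12*h - 3*m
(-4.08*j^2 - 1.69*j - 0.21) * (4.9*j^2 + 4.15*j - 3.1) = -19.992*j^4 - 25.213*j^3 + 4.6055*j^2 + 4.3675*j + 0.651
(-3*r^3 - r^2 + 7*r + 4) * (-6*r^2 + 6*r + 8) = 18*r^5 - 12*r^4 - 72*r^3 + 10*r^2 + 80*r + 32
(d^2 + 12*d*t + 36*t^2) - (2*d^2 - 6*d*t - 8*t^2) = -d^2 + 18*d*t + 44*t^2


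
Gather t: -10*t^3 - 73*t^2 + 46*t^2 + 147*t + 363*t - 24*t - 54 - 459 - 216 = -10*t^3 - 27*t^2 + 486*t - 729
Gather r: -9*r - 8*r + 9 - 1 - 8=-17*r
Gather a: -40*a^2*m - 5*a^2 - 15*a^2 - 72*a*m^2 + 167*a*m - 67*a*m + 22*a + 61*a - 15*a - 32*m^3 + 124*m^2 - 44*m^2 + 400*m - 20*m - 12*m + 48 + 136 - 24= a^2*(-40*m - 20) + a*(-72*m^2 + 100*m + 68) - 32*m^3 + 80*m^2 + 368*m + 160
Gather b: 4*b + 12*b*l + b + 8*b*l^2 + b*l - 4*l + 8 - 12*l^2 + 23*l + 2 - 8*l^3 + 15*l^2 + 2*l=b*(8*l^2 + 13*l + 5) - 8*l^3 + 3*l^2 + 21*l + 10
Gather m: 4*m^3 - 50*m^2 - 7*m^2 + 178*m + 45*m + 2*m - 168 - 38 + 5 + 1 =4*m^3 - 57*m^2 + 225*m - 200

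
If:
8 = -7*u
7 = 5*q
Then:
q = 7/5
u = -8/7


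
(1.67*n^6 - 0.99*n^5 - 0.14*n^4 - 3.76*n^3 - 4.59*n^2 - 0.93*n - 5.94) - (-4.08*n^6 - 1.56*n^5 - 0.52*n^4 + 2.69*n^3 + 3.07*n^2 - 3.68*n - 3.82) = 5.75*n^6 + 0.57*n^5 + 0.38*n^4 - 6.45*n^3 - 7.66*n^2 + 2.75*n - 2.12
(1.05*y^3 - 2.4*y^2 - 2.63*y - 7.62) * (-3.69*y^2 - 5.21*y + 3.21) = -3.8745*y^5 + 3.3855*y^4 + 25.5792*y^3 + 34.1161*y^2 + 31.2579*y - 24.4602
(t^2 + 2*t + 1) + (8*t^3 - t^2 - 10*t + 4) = 8*t^3 - 8*t + 5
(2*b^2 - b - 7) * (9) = 18*b^2 - 9*b - 63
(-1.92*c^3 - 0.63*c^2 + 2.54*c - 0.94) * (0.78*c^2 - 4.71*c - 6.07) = -1.4976*c^5 + 8.5518*c^4 + 16.6029*c^3 - 8.8725*c^2 - 10.9904*c + 5.7058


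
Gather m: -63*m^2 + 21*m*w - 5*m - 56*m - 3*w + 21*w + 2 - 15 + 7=-63*m^2 + m*(21*w - 61) + 18*w - 6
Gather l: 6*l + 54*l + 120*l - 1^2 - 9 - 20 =180*l - 30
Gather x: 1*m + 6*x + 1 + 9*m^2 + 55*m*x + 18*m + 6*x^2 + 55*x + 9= 9*m^2 + 19*m + 6*x^2 + x*(55*m + 61) + 10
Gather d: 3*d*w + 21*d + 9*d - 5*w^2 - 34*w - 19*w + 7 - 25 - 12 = d*(3*w + 30) - 5*w^2 - 53*w - 30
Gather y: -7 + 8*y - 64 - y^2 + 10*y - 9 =-y^2 + 18*y - 80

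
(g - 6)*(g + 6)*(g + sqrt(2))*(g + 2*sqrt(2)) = g^4 + 3*sqrt(2)*g^3 - 32*g^2 - 108*sqrt(2)*g - 144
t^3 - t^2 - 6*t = t*(t - 3)*(t + 2)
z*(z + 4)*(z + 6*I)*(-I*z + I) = -I*z^4 + 6*z^3 - 3*I*z^3 + 18*z^2 + 4*I*z^2 - 24*z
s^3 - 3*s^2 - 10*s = s*(s - 5)*(s + 2)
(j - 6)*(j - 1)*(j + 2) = j^3 - 5*j^2 - 8*j + 12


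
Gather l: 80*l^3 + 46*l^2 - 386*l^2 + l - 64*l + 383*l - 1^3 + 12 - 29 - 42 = 80*l^3 - 340*l^2 + 320*l - 60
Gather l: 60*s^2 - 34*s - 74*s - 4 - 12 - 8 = 60*s^2 - 108*s - 24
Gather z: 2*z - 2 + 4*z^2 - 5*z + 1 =4*z^2 - 3*z - 1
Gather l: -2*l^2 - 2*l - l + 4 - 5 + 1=-2*l^2 - 3*l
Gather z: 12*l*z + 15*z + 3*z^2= 3*z^2 + z*(12*l + 15)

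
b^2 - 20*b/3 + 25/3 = (b - 5)*(b - 5/3)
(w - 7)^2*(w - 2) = w^3 - 16*w^2 + 77*w - 98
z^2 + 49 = (z - 7*I)*(z + 7*I)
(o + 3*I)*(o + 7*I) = o^2 + 10*I*o - 21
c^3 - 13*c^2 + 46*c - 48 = (c - 8)*(c - 3)*(c - 2)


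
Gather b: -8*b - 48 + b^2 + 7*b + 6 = b^2 - b - 42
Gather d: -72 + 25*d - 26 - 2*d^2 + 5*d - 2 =-2*d^2 + 30*d - 100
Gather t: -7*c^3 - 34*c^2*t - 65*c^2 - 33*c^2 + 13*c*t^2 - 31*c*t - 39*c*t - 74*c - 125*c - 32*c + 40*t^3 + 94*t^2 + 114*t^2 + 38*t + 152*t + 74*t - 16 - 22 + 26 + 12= -7*c^3 - 98*c^2 - 231*c + 40*t^3 + t^2*(13*c + 208) + t*(-34*c^2 - 70*c + 264)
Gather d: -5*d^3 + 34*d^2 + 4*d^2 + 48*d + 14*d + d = -5*d^3 + 38*d^2 + 63*d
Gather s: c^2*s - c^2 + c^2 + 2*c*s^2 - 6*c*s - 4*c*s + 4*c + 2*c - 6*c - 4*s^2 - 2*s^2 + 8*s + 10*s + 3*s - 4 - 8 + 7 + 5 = s^2*(2*c - 6) + s*(c^2 - 10*c + 21)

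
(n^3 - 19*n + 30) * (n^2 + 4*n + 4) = n^5 + 4*n^4 - 15*n^3 - 46*n^2 + 44*n + 120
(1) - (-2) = 3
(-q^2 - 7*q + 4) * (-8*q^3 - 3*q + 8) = 8*q^5 + 56*q^4 - 29*q^3 + 13*q^2 - 68*q + 32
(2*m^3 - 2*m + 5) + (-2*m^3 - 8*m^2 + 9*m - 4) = -8*m^2 + 7*m + 1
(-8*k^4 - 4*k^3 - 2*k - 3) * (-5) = 40*k^4 + 20*k^3 + 10*k + 15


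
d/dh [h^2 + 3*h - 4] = 2*h + 3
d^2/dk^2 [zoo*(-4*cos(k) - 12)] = zoo*cos(k)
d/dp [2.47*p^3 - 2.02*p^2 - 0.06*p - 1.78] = 7.41*p^2 - 4.04*p - 0.06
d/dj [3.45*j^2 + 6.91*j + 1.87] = 6.9*j + 6.91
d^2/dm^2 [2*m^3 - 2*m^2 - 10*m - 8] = 12*m - 4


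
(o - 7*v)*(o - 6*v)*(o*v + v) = o^3*v - 13*o^2*v^2 + o^2*v + 42*o*v^3 - 13*o*v^2 + 42*v^3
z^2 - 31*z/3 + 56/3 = (z - 8)*(z - 7/3)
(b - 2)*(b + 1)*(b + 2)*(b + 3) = b^4 + 4*b^3 - b^2 - 16*b - 12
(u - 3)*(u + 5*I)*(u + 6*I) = u^3 - 3*u^2 + 11*I*u^2 - 30*u - 33*I*u + 90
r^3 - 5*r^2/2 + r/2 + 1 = (r - 2)*(r - 1)*(r + 1/2)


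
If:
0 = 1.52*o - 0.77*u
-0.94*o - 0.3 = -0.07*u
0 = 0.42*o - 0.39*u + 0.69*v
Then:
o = -0.37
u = -0.74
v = -0.19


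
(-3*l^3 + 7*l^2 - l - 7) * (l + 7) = -3*l^4 - 14*l^3 + 48*l^2 - 14*l - 49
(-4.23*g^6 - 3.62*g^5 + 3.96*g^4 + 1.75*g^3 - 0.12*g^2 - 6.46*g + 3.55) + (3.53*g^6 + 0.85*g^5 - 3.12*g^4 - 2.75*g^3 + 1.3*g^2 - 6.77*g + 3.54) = -0.700000000000001*g^6 - 2.77*g^5 + 0.84*g^4 - 1.0*g^3 + 1.18*g^2 - 13.23*g + 7.09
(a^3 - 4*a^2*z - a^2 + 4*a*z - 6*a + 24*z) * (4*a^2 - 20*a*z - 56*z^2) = 4*a^5 - 36*a^4*z - 4*a^4 + 24*a^3*z^2 + 36*a^3*z - 24*a^3 + 224*a^2*z^3 - 24*a^2*z^2 + 216*a^2*z - 224*a*z^3 - 144*a*z^2 - 1344*z^3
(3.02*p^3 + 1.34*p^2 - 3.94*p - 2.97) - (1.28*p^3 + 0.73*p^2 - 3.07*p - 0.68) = 1.74*p^3 + 0.61*p^2 - 0.87*p - 2.29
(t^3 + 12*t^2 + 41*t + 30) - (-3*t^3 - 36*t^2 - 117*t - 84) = 4*t^3 + 48*t^2 + 158*t + 114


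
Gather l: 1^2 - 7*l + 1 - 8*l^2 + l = -8*l^2 - 6*l + 2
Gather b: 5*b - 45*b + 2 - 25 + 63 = 40 - 40*b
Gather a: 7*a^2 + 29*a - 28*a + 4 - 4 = 7*a^2 + a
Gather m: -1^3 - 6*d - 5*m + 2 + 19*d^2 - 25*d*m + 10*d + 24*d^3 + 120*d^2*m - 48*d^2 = 24*d^3 - 29*d^2 + 4*d + m*(120*d^2 - 25*d - 5) + 1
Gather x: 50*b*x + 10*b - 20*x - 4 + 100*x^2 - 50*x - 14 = 10*b + 100*x^2 + x*(50*b - 70) - 18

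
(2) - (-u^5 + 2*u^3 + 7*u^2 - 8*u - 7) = u^5 - 2*u^3 - 7*u^2 + 8*u + 9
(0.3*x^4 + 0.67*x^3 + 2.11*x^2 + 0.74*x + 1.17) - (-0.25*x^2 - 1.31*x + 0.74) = 0.3*x^4 + 0.67*x^3 + 2.36*x^2 + 2.05*x + 0.43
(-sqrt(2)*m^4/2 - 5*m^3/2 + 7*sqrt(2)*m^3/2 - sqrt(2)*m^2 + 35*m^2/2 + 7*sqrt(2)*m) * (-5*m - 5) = 5*sqrt(2)*m^5/2 - 15*sqrt(2)*m^4 + 25*m^4/2 - 75*m^3 - 25*sqrt(2)*m^3/2 - 175*m^2/2 - 30*sqrt(2)*m^2 - 35*sqrt(2)*m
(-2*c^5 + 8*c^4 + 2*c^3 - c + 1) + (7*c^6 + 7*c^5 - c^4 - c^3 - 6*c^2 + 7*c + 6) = 7*c^6 + 5*c^5 + 7*c^4 + c^3 - 6*c^2 + 6*c + 7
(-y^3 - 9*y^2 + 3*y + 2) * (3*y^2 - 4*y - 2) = -3*y^5 - 23*y^4 + 47*y^3 + 12*y^2 - 14*y - 4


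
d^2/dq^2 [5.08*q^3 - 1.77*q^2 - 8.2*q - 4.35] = 30.48*q - 3.54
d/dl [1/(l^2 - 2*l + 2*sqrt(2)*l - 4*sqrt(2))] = 2*(-l - sqrt(2) + 1)/(l^2 - 2*l + 2*sqrt(2)*l - 4*sqrt(2))^2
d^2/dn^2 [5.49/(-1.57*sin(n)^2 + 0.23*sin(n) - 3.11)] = (54.129204*sin(n)^4 - 5.947317*sin(n)^3 - 188.127477*sin(n)^2 + 15.821631*sin(n) + 53.031204)/(1.57*sin(n)^2 - 0.23*sin(n) + 3.11)^3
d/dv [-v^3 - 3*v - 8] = -3*v^2 - 3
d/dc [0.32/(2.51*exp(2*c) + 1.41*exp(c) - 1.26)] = (-1.6064*exp(c) - 0.4512)*exp(c)/(2.51*exp(2*c) + 1.41*exp(c) - 1.26)^2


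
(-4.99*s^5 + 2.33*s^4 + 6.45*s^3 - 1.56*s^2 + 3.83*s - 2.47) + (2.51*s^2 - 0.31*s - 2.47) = -4.99*s^5 + 2.33*s^4 + 6.45*s^3 + 0.95*s^2 + 3.52*s - 4.94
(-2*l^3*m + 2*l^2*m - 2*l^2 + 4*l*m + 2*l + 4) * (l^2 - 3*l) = -2*l^5*m + 8*l^4*m - 2*l^4 - 2*l^3*m + 8*l^3 - 12*l^2*m - 2*l^2 - 12*l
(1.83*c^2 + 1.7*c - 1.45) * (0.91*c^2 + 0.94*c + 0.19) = 1.6653*c^4 + 3.2672*c^3 + 0.6262*c^2 - 1.04*c - 0.2755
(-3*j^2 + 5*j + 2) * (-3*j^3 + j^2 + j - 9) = 9*j^5 - 18*j^4 - 4*j^3 + 34*j^2 - 43*j - 18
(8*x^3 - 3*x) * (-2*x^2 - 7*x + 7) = -16*x^5 - 56*x^4 + 62*x^3 + 21*x^2 - 21*x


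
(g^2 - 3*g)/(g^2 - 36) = g*(g - 3)/(g^2 - 36)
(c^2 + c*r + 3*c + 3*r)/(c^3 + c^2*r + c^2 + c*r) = (c + 3)/(c*(c + 1))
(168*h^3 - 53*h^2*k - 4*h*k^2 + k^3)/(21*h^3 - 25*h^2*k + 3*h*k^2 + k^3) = (8*h - k)/(h - k)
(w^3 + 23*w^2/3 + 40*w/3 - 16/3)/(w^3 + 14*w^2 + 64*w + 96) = (w - 1/3)/(w + 6)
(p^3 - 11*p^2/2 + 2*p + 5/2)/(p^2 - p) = p - 9/2 - 5/(2*p)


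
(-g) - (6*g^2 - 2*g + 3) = -6*g^2 + g - 3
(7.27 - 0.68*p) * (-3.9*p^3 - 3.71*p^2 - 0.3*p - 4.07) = 2.652*p^4 - 25.8302*p^3 - 26.7677*p^2 + 0.586600000000001*p - 29.5889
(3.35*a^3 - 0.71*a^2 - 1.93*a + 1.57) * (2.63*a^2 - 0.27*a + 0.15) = 8.8105*a^5 - 2.7718*a^4 - 4.3817*a^3 + 4.5437*a^2 - 0.7134*a + 0.2355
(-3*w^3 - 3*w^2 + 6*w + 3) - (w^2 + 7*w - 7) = -3*w^3 - 4*w^2 - w + 10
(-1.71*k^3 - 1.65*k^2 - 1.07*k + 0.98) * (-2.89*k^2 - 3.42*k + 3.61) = 4.9419*k^5 + 10.6167*k^4 + 2.5622*k^3 - 5.1293*k^2 - 7.2143*k + 3.5378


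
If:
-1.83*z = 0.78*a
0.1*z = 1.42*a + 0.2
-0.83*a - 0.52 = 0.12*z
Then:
No Solution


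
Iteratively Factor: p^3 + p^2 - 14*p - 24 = (p + 2)*(p^2 - p - 12) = (p + 2)*(p + 3)*(p - 4)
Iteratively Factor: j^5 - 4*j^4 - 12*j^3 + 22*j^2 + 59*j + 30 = (j - 5)*(j^4 + j^3 - 7*j^2 - 13*j - 6) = (j - 5)*(j + 1)*(j^3 - 7*j - 6) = (j - 5)*(j + 1)*(j + 2)*(j^2 - 2*j - 3) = (j - 5)*(j - 3)*(j + 1)*(j + 2)*(j + 1)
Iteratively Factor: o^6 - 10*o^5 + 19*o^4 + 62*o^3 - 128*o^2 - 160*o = (o - 4)*(o^5 - 6*o^4 - 5*o^3 + 42*o^2 + 40*o) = o*(o - 4)*(o^4 - 6*o^3 - 5*o^2 + 42*o + 40) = o*(o - 4)^2*(o^3 - 2*o^2 - 13*o - 10) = o*(o - 4)^2*(o + 2)*(o^2 - 4*o - 5) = o*(o - 5)*(o - 4)^2*(o + 2)*(o + 1)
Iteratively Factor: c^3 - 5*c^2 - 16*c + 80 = (c + 4)*(c^2 - 9*c + 20) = (c - 4)*(c + 4)*(c - 5)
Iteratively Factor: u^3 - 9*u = (u + 3)*(u^2 - 3*u) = u*(u + 3)*(u - 3)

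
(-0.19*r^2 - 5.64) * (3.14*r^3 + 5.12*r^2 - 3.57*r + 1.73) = -0.5966*r^5 - 0.9728*r^4 - 17.0313*r^3 - 29.2055*r^2 + 20.1348*r - 9.7572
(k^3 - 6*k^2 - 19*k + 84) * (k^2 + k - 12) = k^5 - 5*k^4 - 37*k^3 + 137*k^2 + 312*k - 1008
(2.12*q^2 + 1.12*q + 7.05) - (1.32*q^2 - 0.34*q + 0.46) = 0.8*q^2 + 1.46*q + 6.59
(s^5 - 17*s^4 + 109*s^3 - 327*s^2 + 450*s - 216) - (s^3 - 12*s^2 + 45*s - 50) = s^5 - 17*s^4 + 108*s^3 - 315*s^2 + 405*s - 166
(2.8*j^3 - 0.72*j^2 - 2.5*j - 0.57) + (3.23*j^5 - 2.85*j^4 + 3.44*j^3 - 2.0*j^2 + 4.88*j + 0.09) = 3.23*j^5 - 2.85*j^4 + 6.24*j^3 - 2.72*j^2 + 2.38*j - 0.48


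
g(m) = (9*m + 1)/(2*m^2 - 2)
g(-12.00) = -0.37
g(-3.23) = -1.49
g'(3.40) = -0.54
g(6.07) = 0.78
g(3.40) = 1.50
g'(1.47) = -11.65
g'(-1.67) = -4.81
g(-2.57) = -1.97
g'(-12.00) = -0.03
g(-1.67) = -3.92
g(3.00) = 1.75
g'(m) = -4*m*(9*m + 1)/(2*m^2 - 2)^2 + 9/(2*m^2 - 2) = (9*m^2 - 2*m*(9*m + 1) - 9)/(2*(m^2 - 1)^2)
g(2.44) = 2.32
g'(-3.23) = -0.54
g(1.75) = 4.06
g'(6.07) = -0.14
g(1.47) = 6.13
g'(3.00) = -0.75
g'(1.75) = -4.71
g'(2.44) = -1.37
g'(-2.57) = -1.01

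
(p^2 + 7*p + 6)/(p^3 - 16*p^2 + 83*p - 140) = (p^2 + 7*p + 6)/(p^3 - 16*p^2 + 83*p - 140)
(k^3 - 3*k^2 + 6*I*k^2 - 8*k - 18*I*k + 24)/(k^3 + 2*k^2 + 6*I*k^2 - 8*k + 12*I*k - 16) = (k - 3)/(k + 2)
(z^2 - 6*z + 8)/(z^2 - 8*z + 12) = (z - 4)/(z - 6)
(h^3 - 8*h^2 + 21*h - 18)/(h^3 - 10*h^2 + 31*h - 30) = (h - 3)/(h - 5)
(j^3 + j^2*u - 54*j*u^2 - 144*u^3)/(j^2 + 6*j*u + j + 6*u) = (j^2 - 5*j*u - 24*u^2)/(j + 1)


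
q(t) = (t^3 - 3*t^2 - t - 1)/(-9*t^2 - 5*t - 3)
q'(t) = (18*t + 5)*(t^3 - 3*t^2 - t - 1)/(-9*t^2 - 5*t - 3)^2 + (3*t^2 - 6*t - 1)/(-9*t^2 - 5*t - 3) = (-9*t^4 - 10*t^3 - 3*t^2 - 2)/(81*t^4 + 90*t^3 + 79*t^2 + 30*t + 9)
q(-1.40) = 0.60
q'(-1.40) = -0.08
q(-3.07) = 0.76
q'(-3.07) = -0.10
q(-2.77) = 0.73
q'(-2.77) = -0.10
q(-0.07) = 0.35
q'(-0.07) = -0.28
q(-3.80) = 0.84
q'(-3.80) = -0.11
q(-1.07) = 0.58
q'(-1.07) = -0.08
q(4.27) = -0.09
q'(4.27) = -0.11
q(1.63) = 0.18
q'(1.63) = -0.10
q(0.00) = 0.33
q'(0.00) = -0.22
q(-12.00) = 1.73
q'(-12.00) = -0.11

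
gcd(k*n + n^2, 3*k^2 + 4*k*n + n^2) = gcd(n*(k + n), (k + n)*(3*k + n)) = k + n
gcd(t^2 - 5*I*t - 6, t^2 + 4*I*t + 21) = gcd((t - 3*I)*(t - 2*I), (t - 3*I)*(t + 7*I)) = t - 3*I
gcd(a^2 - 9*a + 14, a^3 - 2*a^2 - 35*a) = a - 7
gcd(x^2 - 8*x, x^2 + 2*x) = x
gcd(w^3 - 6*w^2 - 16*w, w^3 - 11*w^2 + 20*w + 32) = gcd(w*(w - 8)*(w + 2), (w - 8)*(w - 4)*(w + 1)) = w - 8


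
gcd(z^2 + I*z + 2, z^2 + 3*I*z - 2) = z + 2*I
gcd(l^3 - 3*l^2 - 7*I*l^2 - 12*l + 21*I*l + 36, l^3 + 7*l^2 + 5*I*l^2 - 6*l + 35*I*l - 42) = 1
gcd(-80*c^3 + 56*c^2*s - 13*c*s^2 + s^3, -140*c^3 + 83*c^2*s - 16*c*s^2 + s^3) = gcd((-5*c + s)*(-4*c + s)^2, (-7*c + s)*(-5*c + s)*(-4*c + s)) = 20*c^2 - 9*c*s + s^2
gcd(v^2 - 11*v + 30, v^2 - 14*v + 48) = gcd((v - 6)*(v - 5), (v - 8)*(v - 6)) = v - 6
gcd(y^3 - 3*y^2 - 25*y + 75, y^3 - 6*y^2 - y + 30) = y^2 - 8*y + 15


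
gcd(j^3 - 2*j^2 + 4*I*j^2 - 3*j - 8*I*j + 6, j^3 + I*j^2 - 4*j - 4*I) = j^2 + j*(-2 + I) - 2*I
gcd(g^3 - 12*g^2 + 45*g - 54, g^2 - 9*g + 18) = g^2 - 9*g + 18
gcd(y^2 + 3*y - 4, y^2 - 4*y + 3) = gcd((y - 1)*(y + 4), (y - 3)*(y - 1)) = y - 1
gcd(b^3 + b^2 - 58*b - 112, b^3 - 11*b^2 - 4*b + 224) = b - 8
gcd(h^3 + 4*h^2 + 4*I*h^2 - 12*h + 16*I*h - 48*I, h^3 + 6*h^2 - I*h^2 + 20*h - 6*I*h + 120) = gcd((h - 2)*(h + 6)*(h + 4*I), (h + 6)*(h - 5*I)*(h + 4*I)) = h^2 + h*(6 + 4*I) + 24*I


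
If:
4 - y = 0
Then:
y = 4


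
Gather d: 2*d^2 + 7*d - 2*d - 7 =2*d^2 + 5*d - 7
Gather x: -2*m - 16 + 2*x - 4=-2*m + 2*x - 20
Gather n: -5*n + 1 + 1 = 2 - 5*n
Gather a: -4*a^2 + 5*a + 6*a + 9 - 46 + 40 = -4*a^2 + 11*a + 3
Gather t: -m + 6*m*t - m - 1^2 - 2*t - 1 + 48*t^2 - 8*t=-2*m + 48*t^2 + t*(6*m - 10) - 2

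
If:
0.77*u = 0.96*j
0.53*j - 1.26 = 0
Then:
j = 2.38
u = 2.96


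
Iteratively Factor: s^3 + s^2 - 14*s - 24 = (s + 2)*(s^2 - s - 12) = (s - 4)*(s + 2)*(s + 3)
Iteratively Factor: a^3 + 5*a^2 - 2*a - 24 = (a + 3)*(a^2 + 2*a - 8) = (a + 3)*(a + 4)*(a - 2)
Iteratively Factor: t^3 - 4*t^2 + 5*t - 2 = (t - 1)*(t^2 - 3*t + 2) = (t - 1)^2*(t - 2)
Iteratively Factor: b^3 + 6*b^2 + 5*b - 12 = (b - 1)*(b^2 + 7*b + 12) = (b - 1)*(b + 3)*(b + 4)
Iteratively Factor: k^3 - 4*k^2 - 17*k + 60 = (k - 5)*(k^2 + k - 12) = (k - 5)*(k - 3)*(k + 4)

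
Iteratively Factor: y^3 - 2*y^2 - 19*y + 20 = (y - 1)*(y^2 - y - 20) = (y - 1)*(y + 4)*(y - 5)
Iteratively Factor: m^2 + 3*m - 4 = (m - 1)*(m + 4)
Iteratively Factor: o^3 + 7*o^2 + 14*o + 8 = (o + 4)*(o^2 + 3*o + 2) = (o + 2)*(o + 4)*(o + 1)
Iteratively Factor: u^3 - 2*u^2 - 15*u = (u + 3)*(u^2 - 5*u) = (u - 5)*(u + 3)*(u)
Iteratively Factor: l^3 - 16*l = (l + 4)*(l^2 - 4*l) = l*(l + 4)*(l - 4)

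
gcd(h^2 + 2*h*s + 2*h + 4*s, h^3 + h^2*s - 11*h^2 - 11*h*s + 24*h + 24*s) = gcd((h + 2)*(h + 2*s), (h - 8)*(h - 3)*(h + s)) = 1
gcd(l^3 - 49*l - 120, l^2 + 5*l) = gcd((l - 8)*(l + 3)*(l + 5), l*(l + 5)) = l + 5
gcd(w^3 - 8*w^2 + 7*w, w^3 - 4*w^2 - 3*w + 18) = 1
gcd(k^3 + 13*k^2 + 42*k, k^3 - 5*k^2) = k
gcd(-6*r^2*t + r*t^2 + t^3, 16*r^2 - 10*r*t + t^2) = 2*r - t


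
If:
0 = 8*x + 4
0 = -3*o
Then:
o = 0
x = -1/2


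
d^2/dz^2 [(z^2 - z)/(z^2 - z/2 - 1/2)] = -8/(8*z^3 + 12*z^2 + 6*z + 1)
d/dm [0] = 0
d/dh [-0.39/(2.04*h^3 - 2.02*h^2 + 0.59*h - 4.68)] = (2.3868*h^2 - 1.5756*h + 0.2301)/(2.04*h^3 - 2.02*h^2 + 0.59*h - 4.68)^2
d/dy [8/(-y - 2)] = 8/(y + 2)^2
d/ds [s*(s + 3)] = 2*s + 3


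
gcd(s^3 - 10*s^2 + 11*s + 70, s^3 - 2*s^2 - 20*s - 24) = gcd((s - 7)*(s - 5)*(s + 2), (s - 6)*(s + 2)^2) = s + 2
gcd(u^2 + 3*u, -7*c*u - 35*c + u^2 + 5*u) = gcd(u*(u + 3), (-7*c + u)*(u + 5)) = 1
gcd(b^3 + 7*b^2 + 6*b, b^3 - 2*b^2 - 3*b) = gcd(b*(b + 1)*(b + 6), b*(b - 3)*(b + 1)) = b^2 + b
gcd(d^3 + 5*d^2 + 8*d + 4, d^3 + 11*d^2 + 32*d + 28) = d^2 + 4*d + 4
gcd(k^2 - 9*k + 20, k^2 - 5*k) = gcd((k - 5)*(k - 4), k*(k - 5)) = k - 5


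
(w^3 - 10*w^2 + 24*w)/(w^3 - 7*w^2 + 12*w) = (w - 6)/(w - 3)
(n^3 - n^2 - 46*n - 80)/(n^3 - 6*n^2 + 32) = (n^2 - 3*n - 40)/(n^2 - 8*n + 16)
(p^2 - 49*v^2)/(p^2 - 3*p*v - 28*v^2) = (p + 7*v)/(p + 4*v)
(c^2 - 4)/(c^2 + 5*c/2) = 2*(c^2 - 4)/(c*(2*c + 5))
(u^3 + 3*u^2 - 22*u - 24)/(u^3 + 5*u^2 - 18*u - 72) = (u + 1)/(u + 3)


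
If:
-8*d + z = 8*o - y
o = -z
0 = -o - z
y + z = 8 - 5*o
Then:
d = 13*z/8 + 1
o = -z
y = 4*z + 8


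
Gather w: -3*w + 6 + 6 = 12 - 3*w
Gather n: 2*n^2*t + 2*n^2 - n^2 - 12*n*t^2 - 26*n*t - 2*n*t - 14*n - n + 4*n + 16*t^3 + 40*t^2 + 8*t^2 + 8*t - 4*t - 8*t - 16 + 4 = n^2*(2*t + 1) + n*(-12*t^2 - 28*t - 11) + 16*t^3 + 48*t^2 - 4*t - 12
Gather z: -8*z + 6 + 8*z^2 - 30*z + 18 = 8*z^2 - 38*z + 24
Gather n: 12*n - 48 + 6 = 12*n - 42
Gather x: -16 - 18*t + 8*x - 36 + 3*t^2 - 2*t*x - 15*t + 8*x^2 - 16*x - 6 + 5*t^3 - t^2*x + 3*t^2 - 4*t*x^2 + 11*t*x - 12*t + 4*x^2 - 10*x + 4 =5*t^3 + 6*t^2 - 45*t + x^2*(12 - 4*t) + x*(-t^2 + 9*t - 18) - 54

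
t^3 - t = t*(t - 1)*(t + 1)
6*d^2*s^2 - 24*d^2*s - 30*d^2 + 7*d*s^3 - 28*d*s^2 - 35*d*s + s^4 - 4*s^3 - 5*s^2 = (d + s)*(6*d + s)*(s - 5)*(s + 1)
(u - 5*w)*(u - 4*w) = u^2 - 9*u*w + 20*w^2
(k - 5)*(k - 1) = k^2 - 6*k + 5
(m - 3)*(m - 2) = m^2 - 5*m + 6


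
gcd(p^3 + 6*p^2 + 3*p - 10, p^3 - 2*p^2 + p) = p - 1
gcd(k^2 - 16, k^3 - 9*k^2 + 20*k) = k - 4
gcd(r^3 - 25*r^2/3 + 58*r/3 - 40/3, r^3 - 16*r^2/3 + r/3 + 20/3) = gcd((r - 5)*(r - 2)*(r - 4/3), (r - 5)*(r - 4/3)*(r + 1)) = r^2 - 19*r/3 + 20/3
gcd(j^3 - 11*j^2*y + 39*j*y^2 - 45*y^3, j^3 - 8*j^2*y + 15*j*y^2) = j^2 - 8*j*y + 15*y^2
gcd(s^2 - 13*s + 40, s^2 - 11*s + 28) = 1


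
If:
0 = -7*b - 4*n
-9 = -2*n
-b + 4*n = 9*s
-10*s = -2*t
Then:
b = -18/7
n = 9/2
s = 16/7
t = 80/7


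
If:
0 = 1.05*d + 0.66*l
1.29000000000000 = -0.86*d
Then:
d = -1.50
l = 2.39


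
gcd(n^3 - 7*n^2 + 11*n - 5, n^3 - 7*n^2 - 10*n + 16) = n - 1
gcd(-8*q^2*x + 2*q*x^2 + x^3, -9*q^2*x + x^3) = x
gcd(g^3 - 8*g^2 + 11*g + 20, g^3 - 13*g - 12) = g^2 - 3*g - 4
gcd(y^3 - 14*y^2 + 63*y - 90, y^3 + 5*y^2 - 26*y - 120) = y - 5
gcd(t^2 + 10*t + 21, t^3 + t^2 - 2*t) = 1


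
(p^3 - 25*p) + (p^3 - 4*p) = 2*p^3 - 29*p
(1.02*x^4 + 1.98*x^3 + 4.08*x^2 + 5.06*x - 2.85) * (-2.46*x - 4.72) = -2.5092*x^5 - 9.6852*x^4 - 19.3824*x^3 - 31.7052*x^2 - 16.8722*x + 13.452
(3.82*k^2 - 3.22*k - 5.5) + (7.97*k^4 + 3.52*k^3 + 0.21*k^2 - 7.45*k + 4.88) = 7.97*k^4 + 3.52*k^3 + 4.03*k^2 - 10.67*k - 0.62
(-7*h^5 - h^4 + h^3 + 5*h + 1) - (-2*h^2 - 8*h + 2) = -7*h^5 - h^4 + h^3 + 2*h^2 + 13*h - 1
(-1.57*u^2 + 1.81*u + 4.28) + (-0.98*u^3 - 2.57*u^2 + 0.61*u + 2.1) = -0.98*u^3 - 4.14*u^2 + 2.42*u + 6.38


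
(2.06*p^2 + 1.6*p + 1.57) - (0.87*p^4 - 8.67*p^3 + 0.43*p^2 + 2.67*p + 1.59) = -0.87*p^4 + 8.67*p^3 + 1.63*p^2 - 1.07*p - 0.02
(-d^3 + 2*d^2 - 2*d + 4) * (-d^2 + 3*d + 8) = d^5 - 5*d^4 + 6*d^2 - 4*d + 32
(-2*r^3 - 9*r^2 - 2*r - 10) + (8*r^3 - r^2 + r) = 6*r^3 - 10*r^2 - r - 10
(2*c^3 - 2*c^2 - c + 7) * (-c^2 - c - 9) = -2*c^5 - 15*c^3 + 12*c^2 + 2*c - 63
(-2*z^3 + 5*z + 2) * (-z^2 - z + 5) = 2*z^5 + 2*z^4 - 15*z^3 - 7*z^2 + 23*z + 10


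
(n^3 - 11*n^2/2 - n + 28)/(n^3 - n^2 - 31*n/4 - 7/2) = 2*(n - 4)/(2*n + 1)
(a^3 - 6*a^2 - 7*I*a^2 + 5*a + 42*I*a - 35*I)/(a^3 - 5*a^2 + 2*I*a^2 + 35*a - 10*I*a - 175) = (a^2 - a*(1 + 7*I) + 7*I)/(a^2 + 2*I*a + 35)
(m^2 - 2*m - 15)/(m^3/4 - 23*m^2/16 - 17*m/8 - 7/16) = 16*(-m^2 + 2*m + 15)/(-4*m^3 + 23*m^2 + 34*m + 7)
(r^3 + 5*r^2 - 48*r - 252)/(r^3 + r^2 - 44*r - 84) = (r + 6)/(r + 2)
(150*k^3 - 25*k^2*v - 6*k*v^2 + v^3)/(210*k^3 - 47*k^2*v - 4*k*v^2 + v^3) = (5*k + v)/(7*k + v)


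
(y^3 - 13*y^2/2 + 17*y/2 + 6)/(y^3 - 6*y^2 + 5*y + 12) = (y + 1/2)/(y + 1)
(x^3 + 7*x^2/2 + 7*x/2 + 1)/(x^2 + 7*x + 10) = (2*x^2 + 3*x + 1)/(2*(x + 5))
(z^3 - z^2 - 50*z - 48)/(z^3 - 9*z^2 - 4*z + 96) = (z^2 + 7*z + 6)/(z^2 - z - 12)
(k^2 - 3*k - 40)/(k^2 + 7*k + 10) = (k - 8)/(k + 2)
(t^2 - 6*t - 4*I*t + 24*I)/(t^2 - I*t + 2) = (t^2 - 6*t - 4*I*t + 24*I)/(t^2 - I*t + 2)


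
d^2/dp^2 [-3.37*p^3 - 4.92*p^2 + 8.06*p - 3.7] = -20.22*p - 9.84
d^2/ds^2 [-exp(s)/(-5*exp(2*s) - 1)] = (25*exp(5*s) - 30*exp(3*s) + exp(s))/(125*exp(6*s) + 75*exp(4*s) + 15*exp(2*s) + 1)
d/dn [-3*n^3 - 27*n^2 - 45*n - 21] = -9*n^2 - 54*n - 45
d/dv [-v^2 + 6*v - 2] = 6 - 2*v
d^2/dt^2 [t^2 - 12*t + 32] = 2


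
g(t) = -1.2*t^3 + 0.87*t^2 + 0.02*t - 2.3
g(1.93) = -7.65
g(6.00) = -230.06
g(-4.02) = 89.64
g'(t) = -3.6*t^2 + 1.74*t + 0.02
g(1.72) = -5.80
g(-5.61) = 236.84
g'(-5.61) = -123.04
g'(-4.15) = -69.20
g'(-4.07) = -66.70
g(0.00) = -2.30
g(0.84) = -2.38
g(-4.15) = 98.37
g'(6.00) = -119.14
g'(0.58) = -0.18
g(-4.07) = 92.93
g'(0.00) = 0.02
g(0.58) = -2.23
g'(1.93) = -10.03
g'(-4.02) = -65.15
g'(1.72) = -7.64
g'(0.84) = -1.06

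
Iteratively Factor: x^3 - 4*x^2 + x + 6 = (x - 3)*(x^2 - x - 2) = (x - 3)*(x - 2)*(x + 1)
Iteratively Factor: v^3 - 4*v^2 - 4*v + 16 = (v - 4)*(v^2 - 4) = (v - 4)*(v + 2)*(v - 2)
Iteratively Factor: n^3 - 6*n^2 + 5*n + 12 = (n - 4)*(n^2 - 2*n - 3) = (n - 4)*(n - 3)*(n + 1)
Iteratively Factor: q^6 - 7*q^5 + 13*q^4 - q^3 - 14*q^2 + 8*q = (q - 1)*(q^5 - 6*q^4 + 7*q^3 + 6*q^2 - 8*q) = (q - 1)^2*(q^4 - 5*q^3 + 2*q^2 + 8*q) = (q - 4)*(q - 1)^2*(q^3 - q^2 - 2*q) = q*(q - 4)*(q - 1)^2*(q^2 - q - 2) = q*(q - 4)*(q - 2)*(q - 1)^2*(q + 1)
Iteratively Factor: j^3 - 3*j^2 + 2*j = (j - 1)*(j^2 - 2*j) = j*(j - 1)*(j - 2)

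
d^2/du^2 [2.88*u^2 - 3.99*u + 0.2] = 5.76000000000000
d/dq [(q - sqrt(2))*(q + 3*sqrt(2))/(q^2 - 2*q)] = 2*(-sqrt(2)*q^2 - q^2 + 6*q - 6)/(q^2*(q^2 - 4*q + 4))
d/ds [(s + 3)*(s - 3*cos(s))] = s + (s + 3)*(3*sin(s) + 1) - 3*cos(s)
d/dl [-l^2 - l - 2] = -2*l - 1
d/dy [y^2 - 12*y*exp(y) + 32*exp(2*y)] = -12*y*exp(y) + 2*y + 64*exp(2*y) - 12*exp(y)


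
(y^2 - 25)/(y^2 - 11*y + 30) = (y + 5)/(y - 6)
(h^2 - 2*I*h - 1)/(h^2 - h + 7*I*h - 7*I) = (h^2 - 2*I*h - 1)/(h^2 - h + 7*I*h - 7*I)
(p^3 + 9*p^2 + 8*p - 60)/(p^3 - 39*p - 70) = (p^2 + 4*p - 12)/(p^2 - 5*p - 14)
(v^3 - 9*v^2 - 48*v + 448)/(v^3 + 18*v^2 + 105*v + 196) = (v^2 - 16*v + 64)/(v^2 + 11*v + 28)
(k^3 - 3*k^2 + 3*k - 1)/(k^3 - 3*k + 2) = (k - 1)/(k + 2)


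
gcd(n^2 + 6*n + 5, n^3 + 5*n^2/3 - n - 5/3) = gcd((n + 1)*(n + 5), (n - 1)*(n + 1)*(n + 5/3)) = n + 1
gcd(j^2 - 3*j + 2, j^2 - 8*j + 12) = j - 2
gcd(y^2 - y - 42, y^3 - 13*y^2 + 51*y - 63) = y - 7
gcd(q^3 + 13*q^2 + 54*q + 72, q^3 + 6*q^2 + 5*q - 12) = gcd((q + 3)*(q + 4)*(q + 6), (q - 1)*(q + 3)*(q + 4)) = q^2 + 7*q + 12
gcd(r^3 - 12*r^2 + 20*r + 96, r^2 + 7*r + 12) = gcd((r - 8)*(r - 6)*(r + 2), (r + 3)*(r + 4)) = 1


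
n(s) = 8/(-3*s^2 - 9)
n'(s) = 48*s/(-3*s^2 - 9)^2 = 16*s/(3*(s^2 + 3)^2)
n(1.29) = -0.57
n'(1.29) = 0.32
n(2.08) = -0.36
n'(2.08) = 0.21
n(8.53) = -0.04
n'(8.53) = 0.01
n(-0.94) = -0.69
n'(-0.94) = -0.33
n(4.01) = -0.14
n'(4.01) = 0.06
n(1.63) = -0.47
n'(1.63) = 0.27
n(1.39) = -0.54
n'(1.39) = 0.30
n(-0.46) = -0.83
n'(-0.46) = -0.24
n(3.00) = -0.22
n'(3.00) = 0.11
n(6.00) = -0.07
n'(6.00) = 0.02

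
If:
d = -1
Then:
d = -1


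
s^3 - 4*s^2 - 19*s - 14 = (s - 7)*(s + 1)*(s + 2)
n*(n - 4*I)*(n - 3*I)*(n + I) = n^4 - 6*I*n^3 - 5*n^2 - 12*I*n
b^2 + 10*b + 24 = (b + 4)*(b + 6)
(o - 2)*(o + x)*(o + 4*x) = o^3 + 5*o^2*x - 2*o^2 + 4*o*x^2 - 10*o*x - 8*x^2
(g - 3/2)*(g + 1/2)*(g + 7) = g^3 + 6*g^2 - 31*g/4 - 21/4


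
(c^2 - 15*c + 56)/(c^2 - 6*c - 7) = (c - 8)/(c + 1)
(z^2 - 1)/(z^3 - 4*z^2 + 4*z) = (z^2 - 1)/(z*(z^2 - 4*z + 4))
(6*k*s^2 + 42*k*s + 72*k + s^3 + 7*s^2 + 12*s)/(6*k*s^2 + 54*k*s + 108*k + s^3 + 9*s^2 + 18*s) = (s + 4)/(s + 6)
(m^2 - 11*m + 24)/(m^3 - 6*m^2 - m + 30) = (m - 8)/(m^2 - 3*m - 10)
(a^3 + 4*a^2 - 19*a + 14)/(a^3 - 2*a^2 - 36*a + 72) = (a^2 + 6*a - 7)/(a^2 - 36)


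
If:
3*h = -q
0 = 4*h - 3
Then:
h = 3/4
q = -9/4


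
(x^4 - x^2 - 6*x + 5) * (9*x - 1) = 9*x^5 - x^4 - 9*x^3 - 53*x^2 + 51*x - 5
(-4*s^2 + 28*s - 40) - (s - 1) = -4*s^2 + 27*s - 39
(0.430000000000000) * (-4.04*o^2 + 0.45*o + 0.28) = -1.7372*o^2 + 0.1935*o + 0.1204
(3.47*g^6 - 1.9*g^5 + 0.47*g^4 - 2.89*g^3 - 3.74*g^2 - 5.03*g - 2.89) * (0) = 0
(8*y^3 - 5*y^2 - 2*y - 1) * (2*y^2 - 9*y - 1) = 16*y^5 - 82*y^4 + 33*y^3 + 21*y^2 + 11*y + 1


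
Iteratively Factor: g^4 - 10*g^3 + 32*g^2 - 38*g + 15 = (g - 1)*(g^3 - 9*g^2 + 23*g - 15) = (g - 5)*(g - 1)*(g^2 - 4*g + 3) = (g - 5)*(g - 1)^2*(g - 3)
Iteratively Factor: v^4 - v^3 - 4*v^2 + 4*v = (v + 2)*(v^3 - 3*v^2 + 2*v) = (v - 2)*(v + 2)*(v^2 - v) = v*(v - 2)*(v + 2)*(v - 1)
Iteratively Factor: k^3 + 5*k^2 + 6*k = (k + 3)*(k^2 + 2*k) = (k + 2)*(k + 3)*(k)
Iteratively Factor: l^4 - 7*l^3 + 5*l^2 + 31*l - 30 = (l + 2)*(l^3 - 9*l^2 + 23*l - 15) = (l - 1)*(l + 2)*(l^2 - 8*l + 15) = (l - 3)*(l - 1)*(l + 2)*(l - 5)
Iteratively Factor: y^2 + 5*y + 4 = (y + 1)*(y + 4)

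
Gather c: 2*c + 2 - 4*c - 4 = -2*c - 2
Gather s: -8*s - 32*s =-40*s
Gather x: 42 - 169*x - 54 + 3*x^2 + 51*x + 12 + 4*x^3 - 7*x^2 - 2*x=4*x^3 - 4*x^2 - 120*x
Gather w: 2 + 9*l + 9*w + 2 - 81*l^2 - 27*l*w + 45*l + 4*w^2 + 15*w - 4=-81*l^2 + 54*l + 4*w^2 + w*(24 - 27*l)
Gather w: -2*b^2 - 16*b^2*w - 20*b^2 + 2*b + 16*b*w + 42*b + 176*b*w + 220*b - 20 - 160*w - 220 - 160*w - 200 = -22*b^2 + 264*b + w*(-16*b^2 + 192*b - 320) - 440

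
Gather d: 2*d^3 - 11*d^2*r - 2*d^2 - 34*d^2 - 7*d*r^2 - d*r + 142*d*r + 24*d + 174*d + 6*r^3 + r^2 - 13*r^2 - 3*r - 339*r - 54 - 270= 2*d^3 + d^2*(-11*r - 36) + d*(-7*r^2 + 141*r + 198) + 6*r^3 - 12*r^2 - 342*r - 324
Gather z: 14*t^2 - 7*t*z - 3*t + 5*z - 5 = 14*t^2 - 3*t + z*(5 - 7*t) - 5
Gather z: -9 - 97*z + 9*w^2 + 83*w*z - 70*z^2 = 9*w^2 - 70*z^2 + z*(83*w - 97) - 9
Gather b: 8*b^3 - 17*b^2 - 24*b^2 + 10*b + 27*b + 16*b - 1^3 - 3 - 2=8*b^3 - 41*b^2 + 53*b - 6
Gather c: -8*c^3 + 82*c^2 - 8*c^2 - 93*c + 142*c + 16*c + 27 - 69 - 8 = -8*c^3 + 74*c^2 + 65*c - 50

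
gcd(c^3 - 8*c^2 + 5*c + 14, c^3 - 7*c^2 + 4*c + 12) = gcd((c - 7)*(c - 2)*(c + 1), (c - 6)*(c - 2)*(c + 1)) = c^2 - c - 2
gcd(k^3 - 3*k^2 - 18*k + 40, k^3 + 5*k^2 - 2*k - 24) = k^2 + 2*k - 8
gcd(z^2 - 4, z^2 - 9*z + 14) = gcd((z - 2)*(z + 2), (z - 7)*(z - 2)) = z - 2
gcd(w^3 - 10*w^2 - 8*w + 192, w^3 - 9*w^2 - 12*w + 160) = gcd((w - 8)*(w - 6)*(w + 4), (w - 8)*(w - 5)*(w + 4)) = w^2 - 4*w - 32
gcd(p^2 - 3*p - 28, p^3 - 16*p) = p + 4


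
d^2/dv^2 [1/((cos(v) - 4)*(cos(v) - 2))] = (-4*sin(v)^4 + 6*sin(v)^2 - 141*cos(v)/2 + 9*cos(3*v)/2 + 54)/((cos(v) - 4)^3*(cos(v) - 2)^3)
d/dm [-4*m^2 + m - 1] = 1 - 8*m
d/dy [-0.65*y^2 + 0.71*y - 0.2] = 0.71 - 1.3*y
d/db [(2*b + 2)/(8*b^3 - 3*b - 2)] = 2*(8*b^3 - 3*b - 3*(b + 1)*(8*b^2 - 1) - 2)/(-8*b^3 + 3*b + 2)^2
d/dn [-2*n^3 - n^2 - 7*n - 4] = -6*n^2 - 2*n - 7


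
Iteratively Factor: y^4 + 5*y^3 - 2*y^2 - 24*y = (y - 2)*(y^3 + 7*y^2 + 12*y) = y*(y - 2)*(y^2 + 7*y + 12) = y*(y - 2)*(y + 4)*(y + 3)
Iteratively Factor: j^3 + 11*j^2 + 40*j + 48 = (j + 4)*(j^2 + 7*j + 12) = (j + 4)^2*(j + 3)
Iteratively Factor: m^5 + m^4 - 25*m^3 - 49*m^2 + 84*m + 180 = (m - 2)*(m^4 + 3*m^3 - 19*m^2 - 87*m - 90) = (m - 2)*(m + 3)*(m^3 - 19*m - 30) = (m - 2)*(m + 3)^2*(m^2 - 3*m - 10) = (m - 5)*(m - 2)*(m + 3)^2*(m + 2)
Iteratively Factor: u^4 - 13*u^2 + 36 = (u + 3)*(u^3 - 3*u^2 - 4*u + 12) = (u - 2)*(u + 3)*(u^2 - u - 6) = (u - 2)*(u + 2)*(u + 3)*(u - 3)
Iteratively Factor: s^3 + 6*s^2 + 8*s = (s + 4)*(s^2 + 2*s) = (s + 2)*(s + 4)*(s)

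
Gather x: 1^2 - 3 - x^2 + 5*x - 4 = -x^2 + 5*x - 6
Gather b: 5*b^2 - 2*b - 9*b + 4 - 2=5*b^2 - 11*b + 2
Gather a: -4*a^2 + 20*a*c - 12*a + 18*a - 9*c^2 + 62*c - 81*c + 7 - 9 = -4*a^2 + a*(20*c + 6) - 9*c^2 - 19*c - 2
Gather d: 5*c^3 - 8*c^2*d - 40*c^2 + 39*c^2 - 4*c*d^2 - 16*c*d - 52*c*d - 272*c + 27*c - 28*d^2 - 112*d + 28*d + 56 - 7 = 5*c^3 - c^2 - 245*c + d^2*(-4*c - 28) + d*(-8*c^2 - 68*c - 84) + 49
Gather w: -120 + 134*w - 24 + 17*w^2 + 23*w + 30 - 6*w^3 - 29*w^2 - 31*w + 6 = -6*w^3 - 12*w^2 + 126*w - 108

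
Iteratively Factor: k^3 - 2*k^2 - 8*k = (k)*(k^2 - 2*k - 8) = k*(k - 4)*(k + 2)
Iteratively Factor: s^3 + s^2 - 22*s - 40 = (s + 2)*(s^2 - s - 20) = (s - 5)*(s + 2)*(s + 4)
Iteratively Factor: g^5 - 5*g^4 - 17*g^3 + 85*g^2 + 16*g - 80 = (g - 1)*(g^4 - 4*g^3 - 21*g^2 + 64*g + 80) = (g - 1)*(g + 4)*(g^3 - 8*g^2 + 11*g + 20) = (g - 4)*(g - 1)*(g + 4)*(g^2 - 4*g - 5) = (g - 4)*(g - 1)*(g + 1)*(g + 4)*(g - 5)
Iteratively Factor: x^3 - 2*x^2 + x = (x)*(x^2 - 2*x + 1) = x*(x - 1)*(x - 1)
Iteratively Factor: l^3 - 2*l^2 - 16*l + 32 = (l - 2)*(l^2 - 16) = (l - 4)*(l - 2)*(l + 4)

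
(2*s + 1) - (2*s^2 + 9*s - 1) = -2*s^2 - 7*s + 2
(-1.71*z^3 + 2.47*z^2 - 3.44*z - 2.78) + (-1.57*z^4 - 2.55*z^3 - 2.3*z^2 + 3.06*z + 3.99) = -1.57*z^4 - 4.26*z^3 + 0.17*z^2 - 0.38*z + 1.21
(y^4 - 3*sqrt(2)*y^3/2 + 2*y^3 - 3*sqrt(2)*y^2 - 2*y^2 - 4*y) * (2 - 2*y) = -2*y^5 - 2*y^4 + 3*sqrt(2)*y^4 + 3*sqrt(2)*y^3 + 8*y^3 - 6*sqrt(2)*y^2 + 4*y^2 - 8*y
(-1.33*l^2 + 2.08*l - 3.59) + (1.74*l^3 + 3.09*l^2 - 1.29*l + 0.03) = 1.74*l^3 + 1.76*l^2 + 0.79*l - 3.56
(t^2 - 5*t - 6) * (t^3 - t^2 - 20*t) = t^5 - 6*t^4 - 21*t^3 + 106*t^2 + 120*t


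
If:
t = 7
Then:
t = 7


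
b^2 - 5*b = b*(b - 5)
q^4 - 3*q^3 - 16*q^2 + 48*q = q*(q - 4)*(q - 3)*(q + 4)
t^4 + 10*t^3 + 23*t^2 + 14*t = t*(t + 1)*(t + 2)*(t + 7)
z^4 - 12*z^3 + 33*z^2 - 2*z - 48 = (z - 8)*(z - 3)*(z - 2)*(z + 1)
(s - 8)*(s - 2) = s^2 - 10*s + 16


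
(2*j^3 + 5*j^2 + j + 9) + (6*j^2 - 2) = 2*j^3 + 11*j^2 + j + 7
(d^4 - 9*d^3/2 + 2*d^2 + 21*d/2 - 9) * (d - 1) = d^5 - 11*d^4/2 + 13*d^3/2 + 17*d^2/2 - 39*d/2 + 9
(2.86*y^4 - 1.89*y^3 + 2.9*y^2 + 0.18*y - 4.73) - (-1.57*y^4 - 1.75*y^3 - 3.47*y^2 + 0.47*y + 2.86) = 4.43*y^4 - 0.14*y^3 + 6.37*y^2 - 0.29*y - 7.59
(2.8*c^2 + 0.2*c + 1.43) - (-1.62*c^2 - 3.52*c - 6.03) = 4.42*c^2 + 3.72*c + 7.46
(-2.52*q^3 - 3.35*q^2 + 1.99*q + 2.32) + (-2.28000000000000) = -2.52*q^3 - 3.35*q^2 + 1.99*q + 0.04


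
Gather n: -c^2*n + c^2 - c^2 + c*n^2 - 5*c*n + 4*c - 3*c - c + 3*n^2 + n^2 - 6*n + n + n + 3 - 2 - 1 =n^2*(c + 4) + n*(-c^2 - 5*c - 4)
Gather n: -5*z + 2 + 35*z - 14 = 30*z - 12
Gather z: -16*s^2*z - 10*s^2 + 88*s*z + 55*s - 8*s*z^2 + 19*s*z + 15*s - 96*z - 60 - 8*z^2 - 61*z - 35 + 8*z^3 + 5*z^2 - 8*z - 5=-10*s^2 + 70*s + 8*z^3 + z^2*(-8*s - 3) + z*(-16*s^2 + 107*s - 165) - 100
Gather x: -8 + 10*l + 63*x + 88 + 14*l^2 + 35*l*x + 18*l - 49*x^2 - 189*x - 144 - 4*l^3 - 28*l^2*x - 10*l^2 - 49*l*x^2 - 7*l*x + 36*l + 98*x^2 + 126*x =-4*l^3 + 4*l^2 + 64*l + x^2*(49 - 49*l) + x*(-28*l^2 + 28*l) - 64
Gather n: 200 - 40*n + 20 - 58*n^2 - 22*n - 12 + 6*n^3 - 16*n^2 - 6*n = 6*n^3 - 74*n^2 - 68*n + 208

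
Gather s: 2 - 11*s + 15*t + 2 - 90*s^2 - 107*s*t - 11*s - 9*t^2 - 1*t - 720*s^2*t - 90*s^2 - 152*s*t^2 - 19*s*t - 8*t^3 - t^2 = s^2*(-720*t - 180) + s*(-152*t^2 - 126*t - 22) - 8*t^3 - 10*t^2 + 14*t + 4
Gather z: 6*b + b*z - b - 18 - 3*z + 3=5*b + z*(b - 3) - 15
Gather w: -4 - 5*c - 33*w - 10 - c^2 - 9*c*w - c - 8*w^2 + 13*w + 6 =-c^2 - 6*c - 8*w^2 + w*(-9*c - 20) - 8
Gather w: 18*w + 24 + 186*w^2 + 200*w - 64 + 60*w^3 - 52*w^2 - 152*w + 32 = 60*w^3 + 134*w^2 + 66*w - 8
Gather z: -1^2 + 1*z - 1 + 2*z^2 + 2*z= 2*z^2 + 3*z - 2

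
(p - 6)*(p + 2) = p^2 - 4*p - 12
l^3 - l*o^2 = l*(l - o)*(l + o)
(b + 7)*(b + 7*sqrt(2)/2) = b^2 + 7*sqrt(2)*b/2 + 7*b + 49*sqrt(2)/2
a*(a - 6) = a^2 - 6*a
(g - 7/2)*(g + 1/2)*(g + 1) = g^3 - 2*g^2 - 19*g/4 - 7/4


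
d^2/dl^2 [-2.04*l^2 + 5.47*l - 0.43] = -4.08000000000000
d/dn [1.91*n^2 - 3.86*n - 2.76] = 3.82*n - 3.86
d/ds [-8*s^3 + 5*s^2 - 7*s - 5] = -24*s^2 + 10*s - 7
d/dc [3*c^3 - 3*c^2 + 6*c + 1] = 9*c^2 - 6*c + 6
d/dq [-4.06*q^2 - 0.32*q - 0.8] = -8.12*q - 0.32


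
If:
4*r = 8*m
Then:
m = r/2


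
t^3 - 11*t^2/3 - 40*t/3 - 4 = (t - 6)*(t + 1/3)*(t + 2)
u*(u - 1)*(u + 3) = u^3 + 2*u^2 - 3*u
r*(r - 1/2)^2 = r^3 - r^2 + r/4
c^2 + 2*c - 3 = (c - 1)*(c + 3)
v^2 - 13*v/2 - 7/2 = (v - 7)*(v + 1/2)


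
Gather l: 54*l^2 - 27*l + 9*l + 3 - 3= 54*l^2 - 18*l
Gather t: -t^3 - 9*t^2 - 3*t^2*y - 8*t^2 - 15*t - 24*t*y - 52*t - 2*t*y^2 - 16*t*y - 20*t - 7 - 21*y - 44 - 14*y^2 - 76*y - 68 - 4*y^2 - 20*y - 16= -t^3 + t^2*(-3*y - 17) + t*(-2*y^2 - 40*y - 87) - 18*y^2 - 117*y - 135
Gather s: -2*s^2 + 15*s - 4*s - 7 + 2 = -2*s^2 + 11*s - 5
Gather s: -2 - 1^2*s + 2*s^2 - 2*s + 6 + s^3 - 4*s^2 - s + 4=s^3 - 2*s^2 - 4*s + 8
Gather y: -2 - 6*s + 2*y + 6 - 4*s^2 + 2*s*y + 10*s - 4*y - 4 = -4*s^2 + 4*s + y*(2*s - 2)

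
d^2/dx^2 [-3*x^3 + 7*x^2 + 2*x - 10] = 14 - 18*x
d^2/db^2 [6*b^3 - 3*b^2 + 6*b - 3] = 36*b - 6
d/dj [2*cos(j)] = -2*sin(j)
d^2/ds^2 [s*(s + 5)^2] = 6*s + 20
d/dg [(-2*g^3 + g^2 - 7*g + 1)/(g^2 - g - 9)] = 2*(-g^4 + 2*g^3 + 30*g^2 - 10*g + 32)/(g^4 - 2*g^3 - 17*g^2 + 18*g + 81)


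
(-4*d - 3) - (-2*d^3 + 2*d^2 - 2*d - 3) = 2*d^3 - 2*d^2 - 2*d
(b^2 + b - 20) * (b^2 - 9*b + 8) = b^4 - 8*b^3 - 21*b^2 + 188*b - 160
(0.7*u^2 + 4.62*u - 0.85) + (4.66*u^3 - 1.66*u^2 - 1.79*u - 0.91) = 4.66*u^3 - 0.96*u^2 + 2.83*u - 1.76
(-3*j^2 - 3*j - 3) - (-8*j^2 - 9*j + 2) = 5*j^2 + 6*j - 5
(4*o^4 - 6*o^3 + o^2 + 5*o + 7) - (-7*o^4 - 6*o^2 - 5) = 11*o^4 - 6*o^3 + 7*o^2 + 5*o + 12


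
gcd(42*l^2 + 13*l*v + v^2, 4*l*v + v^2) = 1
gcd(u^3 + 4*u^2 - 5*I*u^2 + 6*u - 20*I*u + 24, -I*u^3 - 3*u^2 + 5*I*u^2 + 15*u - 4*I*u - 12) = 1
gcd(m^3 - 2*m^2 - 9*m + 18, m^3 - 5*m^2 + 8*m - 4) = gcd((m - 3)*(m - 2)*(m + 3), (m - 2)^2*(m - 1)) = m - 2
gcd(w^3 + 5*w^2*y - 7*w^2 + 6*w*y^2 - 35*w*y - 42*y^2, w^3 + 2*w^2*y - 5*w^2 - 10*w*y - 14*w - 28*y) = w^2 + 2*w*y - 7*w - 14*y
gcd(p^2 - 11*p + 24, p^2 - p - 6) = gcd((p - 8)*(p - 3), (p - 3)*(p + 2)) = p - 3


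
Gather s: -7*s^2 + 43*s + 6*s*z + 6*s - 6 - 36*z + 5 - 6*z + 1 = -7*s^2 + s*(6*z + 49) - 42*z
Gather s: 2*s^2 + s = 2*s^2 + s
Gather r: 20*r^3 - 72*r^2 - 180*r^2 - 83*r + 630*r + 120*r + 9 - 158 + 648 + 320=20*r^3 - 252*r^2 + 667*r + 819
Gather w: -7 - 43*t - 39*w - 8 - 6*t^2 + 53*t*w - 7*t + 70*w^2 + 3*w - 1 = -6*t^2 - 50*t + 70*w^2 + w*(53*t - 36) - 16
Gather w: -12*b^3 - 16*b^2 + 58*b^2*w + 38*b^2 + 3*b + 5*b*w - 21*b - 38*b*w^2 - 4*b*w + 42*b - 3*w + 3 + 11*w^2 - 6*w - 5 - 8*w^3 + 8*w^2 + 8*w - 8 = -12*b^3 + 22*b^2 + 24*b - 8*w^3 + w^2*(19 - 38*b) + w*(58*b^2 + b - 1) - 10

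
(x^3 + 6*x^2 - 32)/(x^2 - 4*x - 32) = (x^2 + 2*x - 8)/(x - 8)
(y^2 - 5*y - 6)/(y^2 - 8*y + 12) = (y + 1)/(y - 2)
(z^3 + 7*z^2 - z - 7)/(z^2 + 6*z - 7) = z + 1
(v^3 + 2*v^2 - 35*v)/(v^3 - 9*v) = (v^2 + 2*v - 35)/(v^2 - 9)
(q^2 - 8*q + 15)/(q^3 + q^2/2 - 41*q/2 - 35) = 2*(q - 3)/(2*q^2 + 11*q + 14)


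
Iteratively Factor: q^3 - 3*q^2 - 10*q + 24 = (q + 3)*(q^2 - 6*q + 8) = (q - 4)*(q + 3)*(q - 2)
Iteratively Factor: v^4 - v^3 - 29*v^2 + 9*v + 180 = (v + 3)*(v^3 - 4*v^2 - 17*v + 60) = (v - 5)*(v + 3)*(v^2 + v - 12) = (v - 5)*(v - 3)*(v + 3)*(v + 4)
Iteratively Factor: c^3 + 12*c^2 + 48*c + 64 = (c + 4)*(c^2 + 8*c + 16) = (c + 4)^2*(c + 4)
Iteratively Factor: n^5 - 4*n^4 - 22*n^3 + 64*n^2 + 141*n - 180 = (n + 3)*(n^4 - 7*n^3 - n^2 + 67*n - 60) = (n - 4)*(n + 3)*(n^3 - 3*n^2 - 13*n + 15) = (n - 4)*(n + 3)^2*(n^2 - 6*n + 5) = (n - 4)*(n - 1)*(n + 3)^2*(n - 5)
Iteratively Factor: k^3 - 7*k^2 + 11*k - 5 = (k - 1)*(k^2 - 6*k + 5) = (k - 5)*(k - 1)*(k - 1)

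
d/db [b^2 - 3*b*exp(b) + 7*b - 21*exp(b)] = -3*b*exp(b) + 2*b - 24*exp(b) + 7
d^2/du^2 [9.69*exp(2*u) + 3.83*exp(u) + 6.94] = (38.76*exp(u) + 3.83)*exp(u)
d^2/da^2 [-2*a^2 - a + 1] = -4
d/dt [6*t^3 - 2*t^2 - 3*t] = 18*t^2 - 4*t - 3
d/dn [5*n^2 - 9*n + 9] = 10*n - 9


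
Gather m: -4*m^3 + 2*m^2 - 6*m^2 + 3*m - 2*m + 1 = -4*m^3 - 4*m^2 + m + 1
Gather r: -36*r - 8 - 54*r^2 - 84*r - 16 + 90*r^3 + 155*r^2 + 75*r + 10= 90*r^3 + 101*r^2 - 45*r - 14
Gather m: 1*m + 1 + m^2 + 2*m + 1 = m^2 + 3*m + 2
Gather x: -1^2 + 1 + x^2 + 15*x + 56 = x^2 + 15*x + 56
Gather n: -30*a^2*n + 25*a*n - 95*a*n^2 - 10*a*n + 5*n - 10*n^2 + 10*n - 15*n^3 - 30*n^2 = -15*n^3 + n^2*(-95*a - 40) + n*(-30*a^2 + 15*a + 15)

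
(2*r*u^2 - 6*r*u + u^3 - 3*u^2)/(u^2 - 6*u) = (2*r*u - 6*r + u^2 - 3*u)/(u - 6)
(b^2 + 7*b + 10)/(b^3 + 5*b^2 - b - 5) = (b + 2)/(b^2 - 1)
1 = 1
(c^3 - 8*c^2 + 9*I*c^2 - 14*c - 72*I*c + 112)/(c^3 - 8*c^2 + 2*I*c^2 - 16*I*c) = (c + 7*I)/c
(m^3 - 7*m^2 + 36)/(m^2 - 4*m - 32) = (-m^3 + 7*m^2 - 36)/(-m^2 + 4*m + 32)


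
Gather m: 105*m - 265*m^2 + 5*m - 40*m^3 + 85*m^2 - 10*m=-40*m^3 - 180*m^2 + 100*m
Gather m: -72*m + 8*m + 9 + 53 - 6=56 - 64*m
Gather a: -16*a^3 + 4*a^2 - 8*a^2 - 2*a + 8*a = -16*a^3 - 4*a^2 + 6*a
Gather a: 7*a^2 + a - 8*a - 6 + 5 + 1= 7*a^2 - 7*a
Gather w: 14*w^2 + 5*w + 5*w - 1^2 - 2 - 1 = 14*w^2 + 10*w - 4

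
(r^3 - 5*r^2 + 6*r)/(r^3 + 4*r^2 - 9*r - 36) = r*(r - 2)/(r^2 + 7*r + 12)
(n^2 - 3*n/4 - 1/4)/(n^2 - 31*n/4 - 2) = (n - 1)/(n - 8)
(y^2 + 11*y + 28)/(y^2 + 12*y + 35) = (y + 4)/(y + 5)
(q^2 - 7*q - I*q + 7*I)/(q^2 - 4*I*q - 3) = (q - 7)/(q - 3*I)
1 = 1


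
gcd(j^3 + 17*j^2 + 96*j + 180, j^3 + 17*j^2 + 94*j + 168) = j + 6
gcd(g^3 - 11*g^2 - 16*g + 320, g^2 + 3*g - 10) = g + 5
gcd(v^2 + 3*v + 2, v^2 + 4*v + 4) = v + 2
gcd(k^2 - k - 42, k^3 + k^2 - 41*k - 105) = k - 7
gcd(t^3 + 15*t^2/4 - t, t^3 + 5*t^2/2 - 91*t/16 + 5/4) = t^2 + 15*t/4 - 1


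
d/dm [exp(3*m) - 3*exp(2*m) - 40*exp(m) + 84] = (3*exp(2*m) - 6*exp(m) - 40)*exp(m)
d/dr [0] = 0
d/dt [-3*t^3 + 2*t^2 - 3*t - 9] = -9*t^2 + 4*t - 3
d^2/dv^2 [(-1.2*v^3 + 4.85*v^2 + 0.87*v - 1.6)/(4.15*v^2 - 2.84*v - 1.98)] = (-2.8421709430404e-14*v^5 + 1.13686837721616e-13*v^4 + 105.21311*v^3 + 33.29166*v^2 + 127.81146*v - 23.860808)/(71.473375*v^6 - 146.7357*v^5 - 1.88493*v^4 + 117.111376*v^3 + 0.899316000000006*v^2 - 33.401808*v - 7.762392)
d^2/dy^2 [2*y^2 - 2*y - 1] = 4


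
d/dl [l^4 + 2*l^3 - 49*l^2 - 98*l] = 4*l^3 + 6*l^2 - 98*l - 98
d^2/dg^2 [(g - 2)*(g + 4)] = 2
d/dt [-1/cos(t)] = -sin(t)/cos(t)^2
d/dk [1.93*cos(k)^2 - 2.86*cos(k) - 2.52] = (2.86 - 3.86*cos(k))*sin(k)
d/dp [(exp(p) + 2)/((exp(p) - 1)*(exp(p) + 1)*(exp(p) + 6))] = 2*(-exp(3*p) - 6*exp(2*p) - 12*exp(p) - 2)*exp(p)/(exp(6*p) + 12*exp(5*p) + 34*exp(4*p) - 24*exp(3*p) - 71*exp(2*p) + 12*exp(p) + 36)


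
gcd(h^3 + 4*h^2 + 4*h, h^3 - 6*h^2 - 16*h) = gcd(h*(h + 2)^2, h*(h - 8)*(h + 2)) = h^2 + 2*h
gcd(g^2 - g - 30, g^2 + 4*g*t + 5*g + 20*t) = g + 5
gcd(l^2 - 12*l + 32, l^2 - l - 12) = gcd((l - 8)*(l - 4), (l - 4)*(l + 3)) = l - 4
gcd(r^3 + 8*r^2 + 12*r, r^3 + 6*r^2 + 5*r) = r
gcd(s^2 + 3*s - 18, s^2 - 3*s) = s - 3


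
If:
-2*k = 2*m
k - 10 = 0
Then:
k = 10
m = -10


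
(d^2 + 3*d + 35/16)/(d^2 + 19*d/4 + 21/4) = (d + 5/4)/(d + 3)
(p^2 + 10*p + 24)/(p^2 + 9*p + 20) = (p + 6)/(p + 5)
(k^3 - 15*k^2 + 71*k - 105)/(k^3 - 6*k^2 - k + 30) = (k - 7)/(k + 2)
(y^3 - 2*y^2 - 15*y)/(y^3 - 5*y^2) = (y + 3)/y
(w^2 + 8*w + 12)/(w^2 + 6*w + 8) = (w + 6)/(w + 4)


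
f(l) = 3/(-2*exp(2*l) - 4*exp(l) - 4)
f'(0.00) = 0.24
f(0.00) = -0.30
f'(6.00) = 0.00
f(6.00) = 0.00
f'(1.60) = 0.07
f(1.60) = -0.04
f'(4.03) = 0.00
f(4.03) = -0.00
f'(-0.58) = 0.22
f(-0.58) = -0.44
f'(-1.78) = 0.11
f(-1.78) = -0.63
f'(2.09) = 0.03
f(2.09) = -0.02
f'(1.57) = 0.07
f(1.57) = -0.04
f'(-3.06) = 0.03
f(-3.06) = -0.72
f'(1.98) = 0.04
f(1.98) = -0.02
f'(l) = 3*(4*exp(2*l) + 4*exp(l))/(-2*exp(2*l) - 4*exp(l) - 4)^2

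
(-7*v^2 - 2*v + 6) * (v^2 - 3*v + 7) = -7*v^4 + 19*v^3 - 37*v^2 - 32*v + 42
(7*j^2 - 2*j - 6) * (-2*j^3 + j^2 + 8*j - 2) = -14*j^5 + 11*j^4 + 66*j^3 - 36*j^2 - 44*j + 12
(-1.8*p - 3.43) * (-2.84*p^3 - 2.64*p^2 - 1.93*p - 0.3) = 5.112*p^4 + 14.4932*p^3 + 12.5292*p^2 + 7.1599*p + 1.029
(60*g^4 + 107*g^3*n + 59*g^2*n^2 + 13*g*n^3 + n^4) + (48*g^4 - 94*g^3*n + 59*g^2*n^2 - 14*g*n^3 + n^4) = 108*g^4 + 13*g^3*n + 118*g^2*n^2 - g*n^3 + 2*n^4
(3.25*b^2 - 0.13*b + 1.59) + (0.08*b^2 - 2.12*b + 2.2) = 3.33*b^2 - 2.25*b + 3.79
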